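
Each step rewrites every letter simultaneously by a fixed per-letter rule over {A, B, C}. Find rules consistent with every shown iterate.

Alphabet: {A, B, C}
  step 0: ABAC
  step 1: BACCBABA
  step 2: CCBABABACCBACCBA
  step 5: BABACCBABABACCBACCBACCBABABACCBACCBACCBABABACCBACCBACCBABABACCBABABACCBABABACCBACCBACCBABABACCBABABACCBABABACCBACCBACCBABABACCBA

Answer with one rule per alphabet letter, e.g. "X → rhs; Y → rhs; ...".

A->BA, B->CC, C->BA

  step 1 ⇒ step 2: BACCBABA ⇒ CC·BA·BA·BA·CC·BA·CC·BA
    A ↦ BA
    B ↦ CC
    C ↦ BA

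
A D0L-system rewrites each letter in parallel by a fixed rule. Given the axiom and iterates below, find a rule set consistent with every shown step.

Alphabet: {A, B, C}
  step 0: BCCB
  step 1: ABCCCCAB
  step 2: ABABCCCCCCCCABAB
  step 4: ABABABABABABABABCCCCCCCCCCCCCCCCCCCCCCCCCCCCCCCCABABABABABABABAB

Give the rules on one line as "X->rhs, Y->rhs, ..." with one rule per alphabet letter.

A->AB, B->AB, C->CC

  step 1 ⇒ step 2: ABCCCCAB ⇒ AB·AB·CC·CC·CC·CC·AB·AB
    A ↦ AB
    B ↦ AB
    C ↦ CC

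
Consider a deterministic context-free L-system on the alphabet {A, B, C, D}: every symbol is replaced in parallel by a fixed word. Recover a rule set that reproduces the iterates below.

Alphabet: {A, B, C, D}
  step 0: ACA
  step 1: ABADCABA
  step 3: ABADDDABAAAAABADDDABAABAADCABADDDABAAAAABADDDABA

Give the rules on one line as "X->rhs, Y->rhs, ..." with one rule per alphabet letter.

  step 0 ⇒ step 1: ACA ⇒ ABA·DC·ABA
    A ↦ ABA
    C ↦ DC
    B ↦ DDD  (constrained at step 1)
    D ↦ A  (constrained at step 1)

A->ABA, B->DDD, C->DC, D->A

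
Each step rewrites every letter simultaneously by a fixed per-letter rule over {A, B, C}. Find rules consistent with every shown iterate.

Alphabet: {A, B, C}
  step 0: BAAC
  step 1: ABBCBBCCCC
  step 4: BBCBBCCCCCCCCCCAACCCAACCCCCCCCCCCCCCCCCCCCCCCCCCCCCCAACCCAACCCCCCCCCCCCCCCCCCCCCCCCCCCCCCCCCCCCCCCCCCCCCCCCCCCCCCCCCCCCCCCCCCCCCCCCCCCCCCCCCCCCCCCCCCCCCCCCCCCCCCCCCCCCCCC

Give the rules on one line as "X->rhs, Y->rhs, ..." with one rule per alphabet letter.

A->BBC, B->A, C->CCC

  step 0 ⇒ step 1: BAAC ⇒ A·BBC·BBC·CCC
    A ↦ BBC
    B ↦ A
    C ↦ CCC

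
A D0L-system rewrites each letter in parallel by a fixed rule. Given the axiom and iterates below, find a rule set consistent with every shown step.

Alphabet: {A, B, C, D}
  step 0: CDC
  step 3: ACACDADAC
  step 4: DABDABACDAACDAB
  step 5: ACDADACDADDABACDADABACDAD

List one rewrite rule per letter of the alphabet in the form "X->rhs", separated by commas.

  step 4 ⇒ step 5: DABDABACDAACDAB ⇒ AC·DA·D·AC·DA·D·DA·B·AC·DA·DA·B·AC·DA·D
    A ↦ DA
    B ↦ D
    C ↦ B
    D ↦ AC

A->DA, B->D, C->B, D->AC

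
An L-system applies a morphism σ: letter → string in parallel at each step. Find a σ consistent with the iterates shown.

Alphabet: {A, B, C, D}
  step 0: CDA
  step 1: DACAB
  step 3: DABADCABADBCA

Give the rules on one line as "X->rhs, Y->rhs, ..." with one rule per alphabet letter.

  step 0 ⇒ step 1: CDA ⇒ DA·CA·B
    A ↦ B
    C ↦ DA
    D ↦ CA
    B ↦ AD  (constrained at step 1)

A->B, B->AD, C->DA, D->CA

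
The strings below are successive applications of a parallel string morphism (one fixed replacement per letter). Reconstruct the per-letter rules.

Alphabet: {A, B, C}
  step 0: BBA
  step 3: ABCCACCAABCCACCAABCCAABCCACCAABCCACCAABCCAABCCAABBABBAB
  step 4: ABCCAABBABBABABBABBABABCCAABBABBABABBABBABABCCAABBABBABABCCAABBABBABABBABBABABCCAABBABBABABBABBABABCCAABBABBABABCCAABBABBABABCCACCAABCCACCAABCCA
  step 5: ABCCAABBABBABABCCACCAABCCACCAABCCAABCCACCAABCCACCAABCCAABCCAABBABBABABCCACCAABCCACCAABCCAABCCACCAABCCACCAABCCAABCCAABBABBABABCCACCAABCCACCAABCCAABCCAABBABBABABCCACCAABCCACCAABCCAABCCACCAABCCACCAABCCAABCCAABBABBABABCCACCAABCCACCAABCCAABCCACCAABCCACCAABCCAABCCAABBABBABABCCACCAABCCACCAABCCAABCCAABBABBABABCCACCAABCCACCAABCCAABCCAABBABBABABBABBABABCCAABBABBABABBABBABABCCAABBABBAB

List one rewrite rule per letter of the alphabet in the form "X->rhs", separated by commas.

  step 4 ⇒ step 5: ABCCAABBABBABABBABBABABCCAABBABBABABBABBABABCCAABBABBABABCCAABBABBABABBABBABABCCAABBABBABABBABBABABCCAABBABBABABCCAABBABBABABCCACCAABCCACCAABCCA ⇒ AB·CCA·ABB·ABB·AB·AB·CCA·CCA·AB·CCA·CCA·AB·CCA·AB·CCA·CCA·AB·CCA·CCA·AB·CCA·AB·CCA·ABB·ABB·AB·AB·CCA·CCA·AB·CCA·CCA·AB·CCA·AB·CCA·CCA·AB·CCA·CCA·AB·CCA·AB·CCA·ABB·ABB·AB·AB·CCA·CCA·AB·CCA·CCA·AB·CCA·AB·CCA·ABB·ABB·AB·AB·CCA·CCA·AB·CCA·CCA·AB·CCA·AB·CCA·CCA·AB·CCA·CCA·AB·CCA·AB·CCA·ABB·ABB·AB·AB·CCA·CCA·AB·CCA·CCA·AB·CCA·AB·CCA·CCA·AB·CCA·CCA·AB·CCA·AB·CCA·ABB·ABB·AB·AB·CCA·CCA·AB·CCA·CCA·AB·CCA·AB·CCA·ABB·ABB·AB·AB·CCA·CCA·AB·CCA·CCA·AB·CCA·AB·CCA·ABB·ABB·AB·ABB·ABB·AB·AB·CCA·ABB·ABB·AB·ABB·ABB·AB·AB·CCA·ABB·ABB·AB
    A ↦ AB
    B ↦ CCA
    C ↦ ABB

A->AB, B->CCA, C->ABB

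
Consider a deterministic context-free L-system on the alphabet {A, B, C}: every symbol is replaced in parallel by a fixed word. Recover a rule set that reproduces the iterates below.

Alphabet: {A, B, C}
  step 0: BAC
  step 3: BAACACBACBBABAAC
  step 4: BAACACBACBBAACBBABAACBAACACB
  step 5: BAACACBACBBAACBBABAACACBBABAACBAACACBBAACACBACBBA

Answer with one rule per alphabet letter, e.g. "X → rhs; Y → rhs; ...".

A->AC, B->BA, C->B

  step 4 ⇒ step 5: BAACACBACBBAACBBABAACBAACACB ⇒ BA·AC·AC·B·AC·B·BA·AC·B·BA·BA·AC·AC·B·BA·BA·AC·BA·AC·AC·B·BA·AC·AC·B·AC·B·BA
    A ↦ AC
    B ↦ BA
    C ↦ B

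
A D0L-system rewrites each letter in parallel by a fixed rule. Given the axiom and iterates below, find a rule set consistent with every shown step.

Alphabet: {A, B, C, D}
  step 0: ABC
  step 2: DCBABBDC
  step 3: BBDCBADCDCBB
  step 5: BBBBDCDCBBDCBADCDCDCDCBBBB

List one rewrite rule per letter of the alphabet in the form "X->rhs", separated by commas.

A->BA, B->DC, C->B, D->B

  step 2 ⇒ step 3: DCBABBDC ⇒ B·B·DC·BA·DC·DC·B·B
    A ↦ BA
    B ↦ DC
    C ↦ B
    D ↦ B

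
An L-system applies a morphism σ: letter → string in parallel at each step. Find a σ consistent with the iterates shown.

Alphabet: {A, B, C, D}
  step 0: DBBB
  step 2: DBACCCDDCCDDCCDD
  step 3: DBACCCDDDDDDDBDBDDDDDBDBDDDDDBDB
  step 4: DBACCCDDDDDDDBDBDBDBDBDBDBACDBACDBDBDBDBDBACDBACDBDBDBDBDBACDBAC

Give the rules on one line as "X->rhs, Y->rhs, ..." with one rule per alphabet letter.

  step 3 ⇒ step 4: DBACCCDDDDDDDBDBDDDDDBDBDDDDDBDB ⇒ DB·AC·CC·DD·DD·DD·DB·DB·DB·DB·DB·DB·DB·AC·DB·AC·DB·DB·DB·DB·DB·AC·DB·AC·DB·DB·DB·DB·DB·AC·DB·AC
    A ↦ CC
    B ↦ AC
    C ↦ DD
    D ↦ DB

A->CC, B->AC, C->DD, D->DB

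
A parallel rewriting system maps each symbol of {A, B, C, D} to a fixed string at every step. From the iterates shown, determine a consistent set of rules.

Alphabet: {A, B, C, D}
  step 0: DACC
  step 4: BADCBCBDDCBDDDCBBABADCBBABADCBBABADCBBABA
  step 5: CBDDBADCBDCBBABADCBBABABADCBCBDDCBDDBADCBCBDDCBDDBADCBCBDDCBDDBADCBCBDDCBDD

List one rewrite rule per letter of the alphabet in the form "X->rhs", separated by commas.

A->DD, B->CB, C->D, D->BA

  step 4 ⇒ step 5: BADCBCBDDCBDDDCBBABADCBBABADCBBABADCBBABA ⇒ CB·DD·BA·D·CB·D·CB·BA·BA·D·CB·BA·BA·BA·D·CB·CB·DD·CB·DD·BA·D·CB·CB·DD·CB·DD·BA·D·CB·CB·DD·CB·DD·BA·D·CB·CB·DD·CB·DD
    A ↦ DD
    B ↦ CB
    C ↦ D
    D ↦ BA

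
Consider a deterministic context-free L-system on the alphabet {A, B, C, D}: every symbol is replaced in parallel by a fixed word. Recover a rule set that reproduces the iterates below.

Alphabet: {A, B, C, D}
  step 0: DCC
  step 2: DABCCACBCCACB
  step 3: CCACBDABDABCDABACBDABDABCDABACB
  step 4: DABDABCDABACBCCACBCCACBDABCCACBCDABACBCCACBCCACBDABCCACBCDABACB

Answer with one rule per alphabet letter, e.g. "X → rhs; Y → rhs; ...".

  step 3 ⇒ step 4: CCACBDABDABCDABACBDABDABCDABACB ⇒ DAB·DAB·C·DAB·ACB·C·C·ACB·C·C·ACB·DAB·C·C·ACB·C·DAB·ACB·C·C·ACB·C·C·ACB·DAB·C·C·ACB·C·DAB·ACB
    A ↦ C
    B ↦ ACB
    C ↦ DAB
    D ↦ C

A->C, B->ACB, C->DAB, D->C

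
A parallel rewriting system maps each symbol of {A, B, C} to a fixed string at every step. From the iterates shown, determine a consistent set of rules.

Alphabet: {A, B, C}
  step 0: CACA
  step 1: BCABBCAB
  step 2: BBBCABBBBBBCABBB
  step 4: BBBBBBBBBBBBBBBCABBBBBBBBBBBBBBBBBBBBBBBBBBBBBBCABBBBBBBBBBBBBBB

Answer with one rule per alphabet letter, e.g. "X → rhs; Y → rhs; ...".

A->AB, B->BB, C->BC

  step 1 ⇒ step 2: BCABBCAB ⇒ BB·BC·AB·BB·BB·BC·AB·BB
    A ↦ AB
    B ↦ BB
    C ↦ BC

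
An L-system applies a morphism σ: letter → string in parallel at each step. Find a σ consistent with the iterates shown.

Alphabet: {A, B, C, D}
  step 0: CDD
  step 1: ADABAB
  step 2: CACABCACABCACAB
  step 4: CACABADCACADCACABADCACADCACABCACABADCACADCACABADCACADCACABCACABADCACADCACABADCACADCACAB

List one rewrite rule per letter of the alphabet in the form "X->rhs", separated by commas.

  step 1 ⇒ step 2: ADABAB ⇒ CAC·AB·CAC·AB·CAC·AB
    A ↦ CAC
    B ↦ AB
    D ↦ AB
  step 0 ⇒ step 1: CDD ⇒ AD·AB·AB
    C ↦ AD

A->CAC, B->AB, C->AD, D->AB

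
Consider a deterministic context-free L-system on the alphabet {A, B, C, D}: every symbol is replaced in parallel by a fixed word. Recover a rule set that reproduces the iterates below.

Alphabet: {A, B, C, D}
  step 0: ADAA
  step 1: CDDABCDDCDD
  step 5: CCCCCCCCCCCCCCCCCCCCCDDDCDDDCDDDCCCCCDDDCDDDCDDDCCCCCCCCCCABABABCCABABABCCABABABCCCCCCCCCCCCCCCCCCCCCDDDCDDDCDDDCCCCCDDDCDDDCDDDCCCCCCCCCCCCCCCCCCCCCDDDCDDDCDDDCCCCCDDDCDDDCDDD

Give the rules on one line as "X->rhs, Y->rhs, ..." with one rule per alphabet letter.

A->CDD, B->D, C->CC, D->AB

  step 0 ⇒ step 1: ADAA ⇒ CDD·AB·CDD·CDD
    A ↦ CDD
    D ↦ AB
    B ↦ D  (constrained at step 1)
    C ↦ CC  (constrained at step 1)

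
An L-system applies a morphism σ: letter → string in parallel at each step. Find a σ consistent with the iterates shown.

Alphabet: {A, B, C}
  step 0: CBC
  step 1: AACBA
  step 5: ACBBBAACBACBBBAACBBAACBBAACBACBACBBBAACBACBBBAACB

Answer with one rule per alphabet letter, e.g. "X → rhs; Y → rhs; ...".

A->B, B->ACB, C->A

  step 0 ⇒ step 1: CBC ⇒ A·ACB·A
    B ↦ ACB
    C ↦ A
    A ↦ B  (constrained at step 1)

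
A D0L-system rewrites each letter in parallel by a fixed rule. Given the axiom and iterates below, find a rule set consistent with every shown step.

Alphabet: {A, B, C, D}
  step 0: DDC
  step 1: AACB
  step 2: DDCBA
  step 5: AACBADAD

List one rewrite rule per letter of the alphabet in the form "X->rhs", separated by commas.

  step 1 ⇒ step 2: AACB ⇒ D·D·CB·A
    A ↦ D
    B ↦ A
    C ↦ CB
  step 0 ⇒ step 1: DDC ⇒ A·A·CB
    D ↦ A

A->D, B->A, C->CB, D->A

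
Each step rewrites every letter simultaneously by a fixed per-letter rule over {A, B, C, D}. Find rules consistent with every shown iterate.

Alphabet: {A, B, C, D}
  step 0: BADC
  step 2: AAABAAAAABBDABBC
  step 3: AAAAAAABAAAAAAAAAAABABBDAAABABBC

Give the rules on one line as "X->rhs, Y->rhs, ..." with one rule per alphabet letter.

A->AA, B->AB, C->BC, D->BD

  step 2 ⇒ step 3: AAABAAAAABBDABBC ⇒ AA·AA·AA·AB·AA·AA·AA·AA·AA·AB·AB·BD·AA·AB·AB·BC
    A ↦ AA
    B ↦ AB
    C ↦ BC
    D ↦ BD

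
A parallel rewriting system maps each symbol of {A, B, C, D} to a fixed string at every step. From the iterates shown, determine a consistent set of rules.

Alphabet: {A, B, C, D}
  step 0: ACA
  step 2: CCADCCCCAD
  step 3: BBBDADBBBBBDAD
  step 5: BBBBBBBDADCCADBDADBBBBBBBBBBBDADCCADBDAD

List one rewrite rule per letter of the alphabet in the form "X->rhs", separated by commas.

A->BD, B->CC, C->B, D->AD

  step 2 ⇒ step 3: CCADCCCCAD ⇒ B·B·BD·AD·B·B·B·B·BD·AD
    A ↦ BD
    C ↦ B
    D ↦ AD
    B ↦ CC  (constrained at step 3)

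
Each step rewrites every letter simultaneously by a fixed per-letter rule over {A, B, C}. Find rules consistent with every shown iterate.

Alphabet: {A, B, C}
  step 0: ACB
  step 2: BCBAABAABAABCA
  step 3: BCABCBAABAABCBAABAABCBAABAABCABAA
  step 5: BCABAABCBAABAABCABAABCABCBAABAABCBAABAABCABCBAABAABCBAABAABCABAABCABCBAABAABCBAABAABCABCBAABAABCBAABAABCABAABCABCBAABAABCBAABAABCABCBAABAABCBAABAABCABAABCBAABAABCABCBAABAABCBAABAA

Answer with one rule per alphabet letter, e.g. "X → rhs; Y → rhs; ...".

A->BAA, B->BC, C->A

  step 2 ⇒ step 3: BCBAABAABAABCA ⇒ BC·A·BC·BAA·BAA·BC·BAA·BAA·BC·BAA·BAA·BC·A·BAA
    A ↦ BAA
    B ↦ BC
    C ↦ A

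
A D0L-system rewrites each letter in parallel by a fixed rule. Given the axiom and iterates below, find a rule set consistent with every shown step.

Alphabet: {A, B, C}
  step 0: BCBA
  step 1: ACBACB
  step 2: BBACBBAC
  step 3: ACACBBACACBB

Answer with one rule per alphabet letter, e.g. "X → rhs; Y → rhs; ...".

  step 2 ⇒ step 3: BBACBBAC ⇒ AC·AC·B·B·AC·AC·B·B
    A ↦ B
    B ↦ AC
    C ↦ B

A->B, B->AC, C->B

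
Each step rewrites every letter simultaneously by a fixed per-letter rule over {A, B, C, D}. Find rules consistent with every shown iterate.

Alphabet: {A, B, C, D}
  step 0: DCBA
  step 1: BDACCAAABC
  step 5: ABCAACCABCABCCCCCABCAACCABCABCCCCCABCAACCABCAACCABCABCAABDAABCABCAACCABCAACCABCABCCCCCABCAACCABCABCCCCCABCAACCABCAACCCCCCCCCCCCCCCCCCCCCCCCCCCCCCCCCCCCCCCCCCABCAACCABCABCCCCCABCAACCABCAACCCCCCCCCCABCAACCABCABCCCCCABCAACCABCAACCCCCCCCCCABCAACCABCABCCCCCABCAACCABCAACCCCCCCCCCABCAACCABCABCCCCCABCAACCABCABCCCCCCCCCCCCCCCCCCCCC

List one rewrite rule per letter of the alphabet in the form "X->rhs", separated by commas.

  step 0 ⇒ step 1: DCBA ⇒ BDA·CC·AA·ABC
    A ↦ ABC
    B ↦ AA
    C ↦ CC
    D ↦ BDA

A->ABC, B->AA, C->CC, D->BDA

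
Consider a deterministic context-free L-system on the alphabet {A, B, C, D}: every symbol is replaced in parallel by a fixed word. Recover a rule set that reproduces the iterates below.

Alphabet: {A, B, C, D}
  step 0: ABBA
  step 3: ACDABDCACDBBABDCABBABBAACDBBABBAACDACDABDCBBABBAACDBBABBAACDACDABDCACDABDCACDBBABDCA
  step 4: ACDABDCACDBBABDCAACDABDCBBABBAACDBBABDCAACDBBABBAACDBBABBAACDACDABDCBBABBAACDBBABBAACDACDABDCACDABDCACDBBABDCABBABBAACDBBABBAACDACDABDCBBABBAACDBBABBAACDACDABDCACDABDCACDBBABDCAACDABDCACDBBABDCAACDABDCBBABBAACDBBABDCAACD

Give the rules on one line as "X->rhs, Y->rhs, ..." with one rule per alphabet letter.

  step 3 ⇒ step 4: ACDABDCACDBBABDCABBABBAACDBBABBAACDACDABDCBBABBAACDBBABBAACDACDABDCACDABDCACDBBABDCA ⇒ ACD·A·BDC·ACD·BBA·BDC·A·ACD·A·BDC·BBA·BBA·ACD·BBA·BDC·A·ACD·BBA·BBA·ACD·BBA·BBA·ACD·ACD·A·BDC·BBA·BBA·ACD·BBA·BBA·ACD·ACD·A·BDC·ACD·A·BDC·ACD·BBA·BDC·A·BBA·BBA·ACD·BBA·BBA·ACD·ACD·A·BDC·BBA·BBA·ACD·BBA·BBA·ACD·ACD·A·BDC·ACD·A·BDC·ACD·BBA·BDC·A·ACD·A·BDC·ACD·BBA·BDC·A·ACD·A·BDC·BBA·BBA·ACD·BBA·BDC·A·ACD
    A ↦ ACD
    B ↦ BBA
    C ↦ A
    D ↦ BDC

A->ACD, B->BBA, C->A, D->BDC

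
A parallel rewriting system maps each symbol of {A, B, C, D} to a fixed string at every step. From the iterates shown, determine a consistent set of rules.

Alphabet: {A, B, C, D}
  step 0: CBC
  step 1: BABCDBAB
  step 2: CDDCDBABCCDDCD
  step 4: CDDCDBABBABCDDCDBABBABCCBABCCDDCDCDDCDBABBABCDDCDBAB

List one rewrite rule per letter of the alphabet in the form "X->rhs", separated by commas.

  step 1 ⇒ step 2: BABCDBAB ⇒ CD·D·CD·BAB·C·CD·D·CD
    A ↦ D
    B ↦ CD
    C ↦ BAB
    D ↦ C

A->D, B->CD, C->BAB, D->C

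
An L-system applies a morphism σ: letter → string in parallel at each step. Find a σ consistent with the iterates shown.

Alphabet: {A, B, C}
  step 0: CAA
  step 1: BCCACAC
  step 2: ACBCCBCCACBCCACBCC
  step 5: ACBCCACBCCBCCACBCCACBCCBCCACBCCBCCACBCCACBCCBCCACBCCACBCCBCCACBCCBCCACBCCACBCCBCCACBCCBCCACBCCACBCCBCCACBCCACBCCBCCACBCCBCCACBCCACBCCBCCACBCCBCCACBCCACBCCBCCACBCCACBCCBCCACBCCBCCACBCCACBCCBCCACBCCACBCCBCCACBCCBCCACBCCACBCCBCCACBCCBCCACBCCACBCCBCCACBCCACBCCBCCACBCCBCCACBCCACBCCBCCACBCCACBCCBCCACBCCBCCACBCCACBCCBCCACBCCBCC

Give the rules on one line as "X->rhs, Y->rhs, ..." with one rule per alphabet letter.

A->AC, B->AC, C->BCC

  step 1 ⇒ step 2: BCCACAC ⇒ AC·BCC·BCC·AC·BCC·AC·BCC
    A ↦ AC
    B ↦ AC
    C ↦ BCC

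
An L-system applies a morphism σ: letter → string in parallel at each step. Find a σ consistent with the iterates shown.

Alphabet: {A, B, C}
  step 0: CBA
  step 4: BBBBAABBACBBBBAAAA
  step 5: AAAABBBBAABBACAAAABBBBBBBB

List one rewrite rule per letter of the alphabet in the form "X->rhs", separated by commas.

  step 4 ⇒ step 5: BBBBAABBACBBBBAAAA ⇒ A·A·A·A·BB·BB·A·A·BB·AC·A·A·A·A·BB·BB·BB·BB
    A ↦ BB
    B ↦ A
    C ↦ AC

A->BB, B->A, C->AC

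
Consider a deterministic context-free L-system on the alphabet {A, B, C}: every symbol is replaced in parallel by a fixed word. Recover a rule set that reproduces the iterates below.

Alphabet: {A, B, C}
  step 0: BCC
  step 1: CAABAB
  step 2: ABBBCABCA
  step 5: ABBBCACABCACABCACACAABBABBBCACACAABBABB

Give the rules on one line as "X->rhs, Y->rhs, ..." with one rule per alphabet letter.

  step 1 ⇒ step 2: CAABAB ⇒ AB·B·B·CA·B·CA
    A ↦ B
    B ↦ CA
    C ↦ AB

A->B, B->CA, C->AB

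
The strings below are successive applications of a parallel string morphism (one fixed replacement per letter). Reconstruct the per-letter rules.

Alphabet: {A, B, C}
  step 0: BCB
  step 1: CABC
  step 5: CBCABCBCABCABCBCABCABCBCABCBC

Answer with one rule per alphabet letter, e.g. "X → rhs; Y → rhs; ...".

  step 0 ⇒ step 1: BCB ⇒ C·AB·C
    B ↦ C
    C ↦ AB
    A ↦ CB  (constrained at step 1)

A->CB, B->C, C->AB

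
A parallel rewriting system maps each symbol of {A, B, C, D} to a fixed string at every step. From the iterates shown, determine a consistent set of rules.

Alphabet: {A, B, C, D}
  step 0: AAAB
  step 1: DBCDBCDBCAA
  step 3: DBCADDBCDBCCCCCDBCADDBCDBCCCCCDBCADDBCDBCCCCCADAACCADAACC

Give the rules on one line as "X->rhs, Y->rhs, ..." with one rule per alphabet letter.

A->DBC, B->AA, C->CC, D->AD

  step 0 ⇒ step 1: AAAB ⇒ DBC·DBC·DBC·AA
    A ↦ DBC
    B ↦ AA
    C ↦ CC  (constrained at step 1)
    D ↦ AD  (constrained at step 1)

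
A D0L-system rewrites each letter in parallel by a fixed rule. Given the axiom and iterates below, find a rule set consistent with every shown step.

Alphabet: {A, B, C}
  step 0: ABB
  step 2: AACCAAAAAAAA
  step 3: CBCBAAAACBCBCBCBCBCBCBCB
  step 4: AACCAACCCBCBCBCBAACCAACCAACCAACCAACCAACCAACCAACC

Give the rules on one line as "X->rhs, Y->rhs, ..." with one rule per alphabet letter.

A->CB, B->CC, C->AA

  step 3 ⇒ step 4: CBCBAAAACBCBCBCBCBCBCBCB ⇒ AA·CC·AA·CC·CB·CB·CB·CB·AA·CC·AA·CC·AA·CC·AA·CC·AA·CC·AA·CC·AA·CC·AA·CC
    A ↦ CB
    B ↦ CC
    C ↦ AA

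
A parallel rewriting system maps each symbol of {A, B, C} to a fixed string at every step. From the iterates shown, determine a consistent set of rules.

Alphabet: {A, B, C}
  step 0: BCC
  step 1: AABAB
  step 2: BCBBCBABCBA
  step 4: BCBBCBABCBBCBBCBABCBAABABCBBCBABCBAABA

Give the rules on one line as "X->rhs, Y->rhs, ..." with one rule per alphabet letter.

  step 1 ⇒ step 2: AABAB ⇒ BCB·BCB·A·BCB·A
    A ↦ BCB
    B ↦ A
  step 0 ⇒ step 1: BCC ⇒ A·AB·AB
    C ↦ AB

A->BCB, B->A, C->AB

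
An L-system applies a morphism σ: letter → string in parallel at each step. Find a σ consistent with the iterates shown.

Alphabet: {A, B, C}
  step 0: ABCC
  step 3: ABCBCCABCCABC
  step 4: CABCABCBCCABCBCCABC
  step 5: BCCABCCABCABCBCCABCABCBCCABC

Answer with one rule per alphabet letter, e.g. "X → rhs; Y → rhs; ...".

  step 4 ⇒ step 5: CABCABCBCCABCBCCABC ⇒ BC·C·A·BC·C·A·BC·A·BC·BC·C·A·BC·A·BC·BC·C·A·BC
    A ↦ C
    B ↦ A
    C ↦ BC

A->C, B->A, C->BC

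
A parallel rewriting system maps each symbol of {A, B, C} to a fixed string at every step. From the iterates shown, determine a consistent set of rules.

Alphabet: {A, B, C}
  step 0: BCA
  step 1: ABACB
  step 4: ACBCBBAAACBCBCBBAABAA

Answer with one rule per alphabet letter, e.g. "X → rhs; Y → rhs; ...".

A->CB, B->A, C->BA

  step 0 ⇒ step 1: BCA ⇒ A·BA·CB
    A ↦ CB
    B ↦ A
    C ↦ BA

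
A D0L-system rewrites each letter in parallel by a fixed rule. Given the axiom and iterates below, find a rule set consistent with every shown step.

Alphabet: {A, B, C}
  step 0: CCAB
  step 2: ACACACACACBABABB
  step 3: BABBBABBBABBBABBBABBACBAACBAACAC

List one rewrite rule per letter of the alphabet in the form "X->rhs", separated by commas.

A->BA, B->AC, C->BB

  step 2 ⇒ step 3: ACACACACACBABABB ⇒ BA·BB·BA·BB·BA·BB·BA·BB·BA·BB·AC·BA·AC·BA·AC·AC
    A ↦ BA
    B ↦ AC
    C ↦ BB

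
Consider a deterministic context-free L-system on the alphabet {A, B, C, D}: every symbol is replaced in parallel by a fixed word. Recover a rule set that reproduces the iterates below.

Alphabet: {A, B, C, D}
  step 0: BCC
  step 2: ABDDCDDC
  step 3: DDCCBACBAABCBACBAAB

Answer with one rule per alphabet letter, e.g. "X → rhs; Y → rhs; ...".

  step 2 ⇒ step 3: ABDDCDDC ⇒ DD·C·CBA·CBA·AB·CBA·CBA·AB
    A ↦ DD
    B ↦ C
    C ↦ AB
    D ↦ CBA

A->DD, B->C, C->AB, D->CBA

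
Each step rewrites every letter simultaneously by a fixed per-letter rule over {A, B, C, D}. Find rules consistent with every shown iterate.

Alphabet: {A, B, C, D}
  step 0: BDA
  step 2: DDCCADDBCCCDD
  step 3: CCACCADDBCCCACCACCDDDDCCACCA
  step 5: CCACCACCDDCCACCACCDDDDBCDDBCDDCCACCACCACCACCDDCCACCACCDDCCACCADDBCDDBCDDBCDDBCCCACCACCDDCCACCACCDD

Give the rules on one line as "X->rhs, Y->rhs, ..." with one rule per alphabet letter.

A->BC, B->CCD, C->D, D->CCA

  step 2 ⇒ step 3: DDCCADDBCCCDD ⇒ CCA·CCA·D·D·BC·CCA·CCA·CCD·D·D·D·CCA·CCA
    A ↦ BC
    B ↦ CCD
    C ↦ D
    D ↦ CCA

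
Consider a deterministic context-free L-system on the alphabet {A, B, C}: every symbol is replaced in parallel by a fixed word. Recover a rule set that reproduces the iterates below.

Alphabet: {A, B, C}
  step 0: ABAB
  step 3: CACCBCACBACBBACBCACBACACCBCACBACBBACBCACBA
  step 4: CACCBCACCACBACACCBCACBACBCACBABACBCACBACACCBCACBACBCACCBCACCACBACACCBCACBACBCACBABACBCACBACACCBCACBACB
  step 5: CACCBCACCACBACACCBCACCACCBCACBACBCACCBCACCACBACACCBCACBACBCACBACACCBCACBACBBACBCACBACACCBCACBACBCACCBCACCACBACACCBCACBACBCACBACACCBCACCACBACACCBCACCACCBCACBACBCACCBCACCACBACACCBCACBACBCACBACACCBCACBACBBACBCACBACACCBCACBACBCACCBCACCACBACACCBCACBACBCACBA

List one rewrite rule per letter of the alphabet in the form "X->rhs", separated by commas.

  step 4 ⇒ step 5: CACCBCACCACBACACCBCACBACBCACBABACBCACBACACCBCACBACBCACCBCACCACBACACCBCACBACBCACBABACBCACBACACCBCACBACB ⇒ CAC·CB·CAC·CAC·BA·CAC·CB·CAC·CAC·CB·CAC·BA·CB·CAC·CB·CAC·CAC·BA·CAC·CB·CAC·BA·CB·CAC·BA·CAC·CB·CAC·BA·CB·BA·CB·CAC·BA·CAC·CB·CAC·BA·CB·CAC·CB·CAC·CAC·BA·CAC·CB·CAC·BA·CB·CAC·BA·CAC·CB·CAC·CAC·BA·CAC·CB·CAC·CAC·CB·CAC·BA·CB·CAC·CB·CAC·CAC·BA·CAC·CB·CAC·BA·CB·CAC·BA·CAC·CB·CAC·BA·CB·BA·CB·CAC·BA·CAC·CB·CAC·BA·CB·CAC·CB·CAC·CAC·BA·CAC·CB·CAC·BA·CB·CAC·BA
    A ↦ CB
    B ↦ BA
    C ↦ CAC

A->CB, B->BA, C->CAC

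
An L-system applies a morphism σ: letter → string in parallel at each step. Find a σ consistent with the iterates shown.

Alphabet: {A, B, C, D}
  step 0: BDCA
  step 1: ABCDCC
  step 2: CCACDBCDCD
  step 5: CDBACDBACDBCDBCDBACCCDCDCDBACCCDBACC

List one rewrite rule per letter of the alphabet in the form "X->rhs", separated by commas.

  step 1 ⇒ step 2: ABCDCC ⇒ CC·A·CD·B·CD·CD
    A ↦ CC
    B ↦ A
    C ↦ CD
    D ↦ B

A->CC, B->A, C->CD, D->B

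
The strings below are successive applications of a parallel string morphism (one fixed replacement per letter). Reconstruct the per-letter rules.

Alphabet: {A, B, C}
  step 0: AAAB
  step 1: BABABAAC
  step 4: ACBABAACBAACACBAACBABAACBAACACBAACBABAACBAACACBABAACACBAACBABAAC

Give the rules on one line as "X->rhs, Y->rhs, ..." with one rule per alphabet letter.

A->BA, B->AC, C->AC

  step 0 ⇒ step 1: AAAB ⇒ BA·BA·BA·AC
    A ↦ BA
    B ↦ AC
    C ↦ AC  (constrained at step 1)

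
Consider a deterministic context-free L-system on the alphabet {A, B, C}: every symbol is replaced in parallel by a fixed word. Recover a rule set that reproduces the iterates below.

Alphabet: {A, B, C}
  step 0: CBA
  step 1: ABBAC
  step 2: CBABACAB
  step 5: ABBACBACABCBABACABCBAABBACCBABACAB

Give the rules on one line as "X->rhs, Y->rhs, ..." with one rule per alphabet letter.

  step 1 ⇒ step 2: ABBAC ⇒ C·BA·BA·C·AB
    A ↦ C
    B ↦ BA
    C ↦ AB

A->C, B->BA, C->AB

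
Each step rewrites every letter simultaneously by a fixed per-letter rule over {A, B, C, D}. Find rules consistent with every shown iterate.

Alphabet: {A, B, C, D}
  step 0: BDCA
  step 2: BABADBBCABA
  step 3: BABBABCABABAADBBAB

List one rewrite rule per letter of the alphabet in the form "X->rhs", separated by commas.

  step 2 ⇒ step 3: BABADBBCABA ⇒ BA·B·BA·B·CA·BA·BA·AD·B·BA·B
    A ↦ B
    B ↦ BA
    C ↦ AD
    D ↦ CA

A->B, B->BA, C->AD, D->CA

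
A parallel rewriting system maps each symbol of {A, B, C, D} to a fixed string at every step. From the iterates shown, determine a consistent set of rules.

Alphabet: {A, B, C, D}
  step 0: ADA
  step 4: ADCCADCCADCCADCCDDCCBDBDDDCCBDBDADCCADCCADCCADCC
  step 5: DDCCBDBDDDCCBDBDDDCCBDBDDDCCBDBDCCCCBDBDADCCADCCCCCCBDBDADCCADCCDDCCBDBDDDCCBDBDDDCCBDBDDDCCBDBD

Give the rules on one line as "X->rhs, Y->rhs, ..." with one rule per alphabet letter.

  step 4 ⇒ step 5: ADCCADCCADCCADCCDDCCBDBDDDCCBDBDADCCADCCADCCADCC ⇒ DD·CC·BD·BD·DD·CC·BD·BD·DD·CC·BD·BD·DD·CC·BD·BD·CC·CC·BD·BD·AD·CC·AD·CC·CC·CC·BD·BD·AD·CC·AD·CC·DD·CC·BD·BD·DD·CC·BD·BD·DD·CC·BD·BD·DD·CC·BD·BD
    A ↦ DD
    B ↦ AD
    C ↦ BD
    D ↦ CC

A->DD, B->AD, C->BD, D->CC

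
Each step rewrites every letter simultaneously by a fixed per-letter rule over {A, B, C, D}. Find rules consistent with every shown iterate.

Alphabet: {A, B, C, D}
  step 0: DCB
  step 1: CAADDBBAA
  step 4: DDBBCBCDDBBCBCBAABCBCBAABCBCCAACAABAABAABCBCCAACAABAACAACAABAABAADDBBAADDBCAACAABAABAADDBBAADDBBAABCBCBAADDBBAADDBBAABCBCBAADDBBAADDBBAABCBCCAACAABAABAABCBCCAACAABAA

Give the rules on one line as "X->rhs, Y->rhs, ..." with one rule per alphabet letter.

A->BC, B->BAA, C->DDB, D->CAA

  step 0 ⇒ step 1: DCB ⇒ CAA·DDB·BAA
    B ↦ BAA
    C ↦ DDB
    D ↦ CAA
    A ↦ BC  (constrained at step 1)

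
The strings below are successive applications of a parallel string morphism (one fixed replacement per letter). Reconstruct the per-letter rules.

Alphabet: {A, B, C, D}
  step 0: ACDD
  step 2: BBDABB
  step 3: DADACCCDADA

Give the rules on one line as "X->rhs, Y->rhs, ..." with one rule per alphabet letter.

A->CC, B->DA, C->B, D->C

  step 2 ⇒ step 3: BBDABB ⇒ DA·DA·C·CC·DA·DA
    A ↦ CC
    B ↦ DA
    D ↦ C
    C ↦ B  (constrained at step 0)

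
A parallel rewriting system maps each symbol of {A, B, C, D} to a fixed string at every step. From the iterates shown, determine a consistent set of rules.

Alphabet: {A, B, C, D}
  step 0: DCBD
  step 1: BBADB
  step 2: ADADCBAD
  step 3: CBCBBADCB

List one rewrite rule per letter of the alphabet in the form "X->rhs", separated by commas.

  step 2 ⇒ step 3: ADADCBAD ⇒ C·B·C·B·B·AD·C·B
    A ↦ C
    B ↦ AD
    C ↦ B
    D ↦ B

A->C, B->AD, C->B, D->B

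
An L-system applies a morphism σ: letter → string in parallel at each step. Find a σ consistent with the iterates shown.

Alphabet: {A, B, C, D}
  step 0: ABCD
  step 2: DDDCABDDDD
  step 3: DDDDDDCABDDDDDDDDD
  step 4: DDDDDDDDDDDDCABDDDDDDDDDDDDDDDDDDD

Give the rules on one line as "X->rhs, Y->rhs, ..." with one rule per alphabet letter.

  step 3 ⇒ step 4: DDDDDDCABDDDDDDDDD ⇒ DD·DD·DD·DD·DD·DD·CA·B·D·DD·DD·DD·DD·DD·DD·DD·DD·DD
    A ↦ B
    B ↦ D
    C ↦ CA
    D ↦ DD

A->B, B->D, C->CA, D->DD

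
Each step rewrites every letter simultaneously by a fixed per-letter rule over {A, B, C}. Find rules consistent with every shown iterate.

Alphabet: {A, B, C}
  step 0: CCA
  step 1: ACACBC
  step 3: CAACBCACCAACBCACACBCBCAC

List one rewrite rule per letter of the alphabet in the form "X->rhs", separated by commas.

A->BC, B->CA, C->AC

  step 0 ⇒ step 1: CCA ⇒ AC·AC·BC
    A ↦ BC
    C ↦ AC
    B ↦ CA  (constrained at step 1)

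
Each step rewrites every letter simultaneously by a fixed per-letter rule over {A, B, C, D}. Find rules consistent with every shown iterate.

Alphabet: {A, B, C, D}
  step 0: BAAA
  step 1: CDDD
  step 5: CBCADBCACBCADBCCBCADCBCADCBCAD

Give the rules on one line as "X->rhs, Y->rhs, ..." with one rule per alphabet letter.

A->D, B->C, C->BCA, D->B

  step 0 ⇒ step 1: BAAA ⇒ C·D·D·D
    A ↦ D
    B ↦ C
    C ↦ BCA  (constrained at step 1)
    D ↦ B  (constrained at step 1)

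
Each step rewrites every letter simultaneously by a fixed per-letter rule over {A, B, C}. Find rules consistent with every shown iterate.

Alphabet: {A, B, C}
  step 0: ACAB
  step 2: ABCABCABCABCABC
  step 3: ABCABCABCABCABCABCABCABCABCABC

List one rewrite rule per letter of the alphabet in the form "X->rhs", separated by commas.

A->AB, B->C, C->ABC

  step 2 ⇒ step 3: ABCABCABCABCABC ⇒ AB·C·ABC·AB·C·ABC·AB·C·ABC·AB·C·ABC·AB·C·ABC
    A ↦ AB
    B ↦ C
    C ↦ ABC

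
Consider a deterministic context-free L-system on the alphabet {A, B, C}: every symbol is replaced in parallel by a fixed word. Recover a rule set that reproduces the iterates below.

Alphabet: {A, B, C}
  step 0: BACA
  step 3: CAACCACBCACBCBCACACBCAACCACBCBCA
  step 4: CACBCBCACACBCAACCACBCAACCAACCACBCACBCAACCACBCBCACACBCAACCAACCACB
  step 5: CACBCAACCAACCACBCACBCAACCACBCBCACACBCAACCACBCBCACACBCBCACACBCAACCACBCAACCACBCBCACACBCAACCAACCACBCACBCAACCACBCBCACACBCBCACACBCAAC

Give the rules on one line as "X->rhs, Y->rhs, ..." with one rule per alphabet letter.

A->CB, B->AC, C->CA

  step 4 ⇒ step 5: CACBCBCACACBCAACCACBCAACCAACCACBCACBCAACCACBCBCACACBCAACCAACCACB ⇒ CA·CB·CA·AC·CA·AC·CA·CB·CA·CB·CA·AC·CA·CB·CB·CA·CA·CB·CA·AC·CA·CB·CB·CA·CA·CB·CB·CA·CA·CB·CA·AC·CA·CB·CA·AC·CA·CB·CB·CA·CA·CB·CA·AC·CA·AC·CA·CB·CA·CB·CA·AC·CA·CB·CB·CA·CA·CB·CB·CA·CA·CB·CA·AC
    A ↦ CB
    B ↦ AC
    C ↦ CA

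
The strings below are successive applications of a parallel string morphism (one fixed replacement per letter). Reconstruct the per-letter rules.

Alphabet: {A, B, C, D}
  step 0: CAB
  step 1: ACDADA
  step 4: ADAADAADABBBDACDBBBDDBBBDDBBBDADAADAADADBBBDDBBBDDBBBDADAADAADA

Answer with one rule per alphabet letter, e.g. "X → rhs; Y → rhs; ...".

A->D, B->ADA, C->AC, D->BBB

  step 0 ⇒ step 1: CAB ⇒ AC·D·ADA
    A ↦ D
    B ↦ ADA
    C ↦ AC
    D ↦ BBB  (constrained at step 1)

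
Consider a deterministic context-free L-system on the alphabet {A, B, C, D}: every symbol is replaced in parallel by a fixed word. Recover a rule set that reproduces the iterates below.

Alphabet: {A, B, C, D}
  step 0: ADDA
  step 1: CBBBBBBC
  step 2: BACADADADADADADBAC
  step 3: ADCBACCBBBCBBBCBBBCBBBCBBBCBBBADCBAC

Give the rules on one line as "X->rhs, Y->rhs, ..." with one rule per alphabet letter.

A->C, B->AD, C->BAC, D->BBB

  step 2 ⇒ step 3: BACADADADADADADBAC ⇒ AD·C·BAC·C·BBB·C·BBB·C·BBB·C·BBB·C·BBB·C·BBB·AD·C·BAC
    A ↦ C
    B ↦ AD
    C ↦ BAC
    D ↦ BBB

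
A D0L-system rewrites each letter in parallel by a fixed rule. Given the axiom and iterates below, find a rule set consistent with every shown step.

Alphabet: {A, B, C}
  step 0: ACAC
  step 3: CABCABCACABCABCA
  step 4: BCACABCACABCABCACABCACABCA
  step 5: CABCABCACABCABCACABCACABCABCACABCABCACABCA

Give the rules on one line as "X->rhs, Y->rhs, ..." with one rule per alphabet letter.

  step 4 ⇒ step 5: BCACABCACABCABCACABCACABCA ⇒ CA·B·CA·B·CA·CA·B·CA·B·CA·CA·B·CA·CA·B·CA·B·CA·CA·B·CA·B·CA·CA·B·CA
    A ↦ CA
    B ↦ CA
    C ↦ B

A->CA, B->CA, C->B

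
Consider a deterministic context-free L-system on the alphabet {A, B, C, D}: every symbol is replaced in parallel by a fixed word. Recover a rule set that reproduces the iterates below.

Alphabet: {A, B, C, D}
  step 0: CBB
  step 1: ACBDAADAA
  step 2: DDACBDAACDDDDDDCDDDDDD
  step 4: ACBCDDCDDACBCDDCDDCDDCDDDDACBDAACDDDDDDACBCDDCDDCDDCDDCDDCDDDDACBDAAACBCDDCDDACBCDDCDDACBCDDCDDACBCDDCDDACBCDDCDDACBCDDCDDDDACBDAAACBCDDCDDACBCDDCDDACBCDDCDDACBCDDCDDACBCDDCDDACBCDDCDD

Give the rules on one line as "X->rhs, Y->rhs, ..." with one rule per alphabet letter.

  step 1 ⇒ step 2: ACBDAADAA ⇒ DD·ACB·DAA·CDD·DD·DD·CDD·DD·DD
    A ↦ DD
    B ↦ DAA
    C ↦ ACB
    D ↦ CDD

A->DD, B->DAA, C->ACB, D->CDD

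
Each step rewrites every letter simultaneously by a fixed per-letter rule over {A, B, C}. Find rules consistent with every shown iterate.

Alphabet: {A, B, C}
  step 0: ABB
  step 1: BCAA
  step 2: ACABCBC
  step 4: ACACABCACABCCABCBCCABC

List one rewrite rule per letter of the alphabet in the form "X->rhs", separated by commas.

  step 1 ⇒ step 2: BCAA ⇒ A·CA·BC·BC
    A ↦ BC
    B ↦ A
    C ↦ CA

A->BC, B->A, C->CA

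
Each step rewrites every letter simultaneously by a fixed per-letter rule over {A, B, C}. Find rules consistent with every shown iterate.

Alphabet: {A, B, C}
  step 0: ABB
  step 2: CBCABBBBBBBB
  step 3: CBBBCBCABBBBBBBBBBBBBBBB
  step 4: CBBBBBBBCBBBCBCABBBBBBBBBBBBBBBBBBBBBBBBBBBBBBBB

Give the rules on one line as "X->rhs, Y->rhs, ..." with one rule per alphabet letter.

A->CA, B->BB, C->CB

  step 3 ⇒ step 4: CBBBCBCABBBBBBBBBBBBBBBB ⇒ CB·BB·BB·BB·CB·BB·CB·CA·BB·BB·BB·BB·BB·BB·BB·BB·BB·BB·BB·BB·BB·BB·BB·BB
    A ↦ CA
    B ↦ BB
    C ↦ CB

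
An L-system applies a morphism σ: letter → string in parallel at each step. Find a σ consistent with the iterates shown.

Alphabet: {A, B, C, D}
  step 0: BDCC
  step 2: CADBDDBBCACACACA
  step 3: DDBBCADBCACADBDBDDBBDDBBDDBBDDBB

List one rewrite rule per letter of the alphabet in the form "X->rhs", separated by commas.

  step 2 ⇒ step 3: CADBDDBBCACACACA ⇒ DD·BB·CA·DB·CA·CA·DB·DB·DD·BB·DD·BB·DD·BB·DD·BB
    A ↦ BB
    B ↦ DB
    C ↦ DD
    D ↦ CA

A->BB, B->DB, C->DD, D->CA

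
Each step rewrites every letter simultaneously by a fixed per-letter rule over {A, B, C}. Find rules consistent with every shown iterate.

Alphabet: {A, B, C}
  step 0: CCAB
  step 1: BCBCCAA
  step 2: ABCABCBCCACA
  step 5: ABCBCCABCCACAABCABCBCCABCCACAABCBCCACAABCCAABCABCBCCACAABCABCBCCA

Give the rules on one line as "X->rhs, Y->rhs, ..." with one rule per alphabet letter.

  step 1 ⇒ step 2: BCBCCAA ⇒ A·BC·A·BC·BC·CA·CA
    A ↦ CA
    B ↦ A
    C ↦ BC

A->CA, B->A, C->BC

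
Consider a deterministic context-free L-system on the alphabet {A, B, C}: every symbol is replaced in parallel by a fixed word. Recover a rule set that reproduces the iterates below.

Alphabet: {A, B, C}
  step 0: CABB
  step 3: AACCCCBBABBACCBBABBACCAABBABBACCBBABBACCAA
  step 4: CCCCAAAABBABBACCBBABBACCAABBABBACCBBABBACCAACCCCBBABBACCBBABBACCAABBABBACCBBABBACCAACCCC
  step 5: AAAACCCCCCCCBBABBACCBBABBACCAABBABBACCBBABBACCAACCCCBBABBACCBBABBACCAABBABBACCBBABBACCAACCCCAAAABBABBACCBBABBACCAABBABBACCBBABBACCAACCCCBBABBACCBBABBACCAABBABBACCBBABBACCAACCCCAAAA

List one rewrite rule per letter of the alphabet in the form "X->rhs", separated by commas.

  step 4 ⇒ step 5: CCCCAAAABBABBACCBBABBACCAABBABBACCBBABBACCAACCCCBBABBACCBBABBACCAABBABBACCBBABBACCAACCCC ⇒ A·A·A·A·CC·CC·CC·CC·BBA·BBA·CC·BBA·BBA·CC·A·A·BBA·BBA·CC·BBA·BBA·CC·A·A·CC·CC·BBA·BBA·CC·BBA·BBA·CC·A·A·BBA·BBA·CC·BBA·BBA·CC·A·A·CC·CC·A·A·A·A·BBA·BBA·CC·BBA·BBA·CC·A·A·BBA·BBA·CC·BBA·BBA·CC·A·A·CC·CC·BBA·BBA·CC·BBA·BBA·CC·A·A·BBA·BBA·CC·BBA·BBA·CC·A·A·CC·CC·A·A·A·A
    A ↦ CC
    B ↦ BBA
    C ↦ A

A->CC, B->BBA, C->A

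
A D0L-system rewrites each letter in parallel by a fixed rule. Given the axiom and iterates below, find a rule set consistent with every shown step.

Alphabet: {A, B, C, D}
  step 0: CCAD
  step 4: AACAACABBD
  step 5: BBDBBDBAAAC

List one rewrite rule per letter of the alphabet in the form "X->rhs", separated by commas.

A->B, B->A, C->D, D->AC

  step 4 ⇒ step 5: AACAACABBD ⇒ B·B·D·B·B·D·B·A·A·AC
    A ↦ B
    B ↦ A
    C ↦ D
    D ↦ AC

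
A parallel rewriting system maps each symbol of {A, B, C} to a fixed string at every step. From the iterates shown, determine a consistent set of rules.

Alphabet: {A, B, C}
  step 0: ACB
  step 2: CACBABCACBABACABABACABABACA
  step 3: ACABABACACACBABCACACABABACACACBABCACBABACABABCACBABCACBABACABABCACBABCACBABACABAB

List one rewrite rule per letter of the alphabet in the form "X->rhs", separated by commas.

A->BAB, B->CAC, C->ACA

  step 2 ⇒ step 3: CACBABCACBABACABABACABABACA ⇒ ACA·BAB·ACA·CAC·BAB·CAC·ACA·BAB·ACA·CAC·BAB·CAC·BAB·ACA·BAB·CAC·BAB·CAC·BAB·ACA·BAB·CAC·BAB·CAC·BAB·ACA·BAB
    A ↦ BAB
    B ↦ CAC
    C ↦ ACA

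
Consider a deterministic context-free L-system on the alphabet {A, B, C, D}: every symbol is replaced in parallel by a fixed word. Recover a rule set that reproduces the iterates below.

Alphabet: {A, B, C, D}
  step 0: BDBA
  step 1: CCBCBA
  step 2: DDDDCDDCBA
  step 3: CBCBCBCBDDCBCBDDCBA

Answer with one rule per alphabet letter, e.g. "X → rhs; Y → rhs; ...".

  step 2 ⇒ step 3: DDDDCDDCBA ⇒ CB·CB·CB·CB·DD·CB·CB·DD·C·BA
    A ↦ BA
    B ↦ C
    C ↦ DD
    D ↦ CB

A->BA, B->C, C->DD, D->CB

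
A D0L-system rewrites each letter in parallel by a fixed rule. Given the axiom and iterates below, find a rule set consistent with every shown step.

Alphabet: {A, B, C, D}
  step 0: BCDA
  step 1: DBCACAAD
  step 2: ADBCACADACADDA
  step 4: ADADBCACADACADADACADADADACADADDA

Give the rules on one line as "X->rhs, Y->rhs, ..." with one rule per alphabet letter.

  step 1 ⇒ step 2: DBCACAAD ⇒ A·DBC·ACA·D·ACA·D·D·A
    A ↦ D
    B ↦ DBC
    C ↦ ACA
    D ↦ A

A->D, B->DBC, C->ACA, D->A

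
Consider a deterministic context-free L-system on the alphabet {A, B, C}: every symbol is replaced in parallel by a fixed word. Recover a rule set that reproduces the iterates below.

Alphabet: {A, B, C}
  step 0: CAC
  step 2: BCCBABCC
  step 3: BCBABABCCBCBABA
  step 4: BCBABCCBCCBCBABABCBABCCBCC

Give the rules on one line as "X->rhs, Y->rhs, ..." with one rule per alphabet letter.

  step 3 ⇒ step 4: BCBABABCCBCBABA ⇒ BC·BA·BC·C·BC·C·BC·BA·BA·BC·BA·BC·C·BC·C
    A ↦ C
    B ↦ BC
    C ↦ BA

A->C, B->BC, C->BA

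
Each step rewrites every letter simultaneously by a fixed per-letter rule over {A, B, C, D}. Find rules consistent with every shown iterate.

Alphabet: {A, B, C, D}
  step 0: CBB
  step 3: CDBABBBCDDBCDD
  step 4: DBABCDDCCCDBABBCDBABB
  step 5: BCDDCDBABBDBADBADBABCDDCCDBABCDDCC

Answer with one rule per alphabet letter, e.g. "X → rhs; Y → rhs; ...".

A->DD, B->C, C->DBA, D->B

  step 4 ⇒ step 5: DBABCDDCCCDBABBCDBABB ⇒ B·C·DD·C·DBA·B·B·DBA·DBA·DBA·B·C·DD·C·C·DBA·B·C·DD·C·C
    A ↦ DD
    B ↦ C
    C ↦ DBA
    D ↦ B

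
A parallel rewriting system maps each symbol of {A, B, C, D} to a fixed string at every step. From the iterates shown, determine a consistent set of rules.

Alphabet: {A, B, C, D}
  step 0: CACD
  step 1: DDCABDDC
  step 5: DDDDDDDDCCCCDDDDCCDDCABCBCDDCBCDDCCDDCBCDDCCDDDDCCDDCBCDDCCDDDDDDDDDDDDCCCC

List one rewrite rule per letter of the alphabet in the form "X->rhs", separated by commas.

A->CAB, B->CBC, C->DD, D->C

  step 0 ⇒ step 1: CACD ⇒ DD·CAB·DD·C
    A ↦ CAB
    C ↦ DD
    D ↦ C
    B ↦ CBC  (constrained at step 1)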